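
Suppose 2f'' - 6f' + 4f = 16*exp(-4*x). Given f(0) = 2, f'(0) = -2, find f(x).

f = -8*exp(2*x)/3 + 4*exp(-4*x)/15 + 22*exp(x)/5

Divide through by 2: f'' - 3f' + 2f = 8*exp(-4*x).
Characteristic equation r² - 3r + 2 = 0 factors as (r - 1)(r - 2) = 0, so r = 1, 2.
Hence f_h = C1*exp(x) + C2*exp(2*x).
Try f_p = A*exp(-4*x). Substituting into the equation and dividing by exp(-4*x) gives A = 4/15, so f_p = 4*exp(-4*x)/15.
General solution: f = 4*exp(-4*x)/15 + C1*exp(x) + C2*exp(2*x).
Apply the initial conditions: f(0) = 4/15 + C1 + C2 = 2 and f'(0) = -16/15 + C1 + 2*C2 = -2. Solving gives C1 = 22/5, C2 = -8/3.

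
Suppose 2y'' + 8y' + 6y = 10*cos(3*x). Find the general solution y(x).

y = -cos(3*x)/6 + sin(3*x)/3 + C1*exp(-3*x) + C2*exp(-x)

Divide through by 2: y'' + 4y' + 3y = 5*cos(3*x).
Characteristic equation r² + 4r + 3 = 0 factors as (r + 3)(r + 1) = 0, so r = -3, -1.
Hence y_h = C1*exp(-3*x) + C2*exp(-x).
Try y_p = A*cos(3*x) + B*sin(3*x). Substituting and equating the coefficients of cos(3x) and sin(3x) gives A = -1/6, B = 1/3, so y_p = -cos(3*x)/6 + sin(3*x)/3.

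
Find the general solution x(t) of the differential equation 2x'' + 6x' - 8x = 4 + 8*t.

x = -5/4 - t + C1*exp(-4*t) + C2*exp(t)

Divide through by 2: x'' + 3x' - 4x = 2 + 4*t.
Characteristic equation r² + 3r - 4 = 0 factors as (r + 4)(r - 1) = 0, so r = -4, 1.
Hence x_h = C1*exp(-4*t) + C2*exp(t).
For the particular solution try x_p = A0 + A1*t. Substituting and matching coefficients of each power of t gives A0 = -5/4, A1 = -1, so x_p = -5/4 - t.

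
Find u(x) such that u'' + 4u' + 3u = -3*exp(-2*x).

u = 3*exp(-2*x) + C1*exp(-x) + C2*exp(-3*x)

Characteristic equation r² + 4r + 3 = 0 factors as (r + 1)(r + 3) = 0, so r = -1, -3.
Hence u_h = C1*exp(-x) + C2*exp(-3*x).
Try u_p = A*exp(-2*x). Substituting into the equation and dividing by exp(-2*x) gives A = 3, so u_p = 3*exp(-2*x).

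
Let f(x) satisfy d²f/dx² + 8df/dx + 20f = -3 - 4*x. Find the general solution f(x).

Characteristic equation r² + 8r + 20 = 0 has discriminant (8)² - 4·(20) = -16 < 0, so r = -4 ± 2i.
Hence f_h = C1*cos(2*x)*exp(-4*x) + C2*exp(-4*x)*sin(2*x).
For the particular solution try f_p = A0 + A1*x. Substituting and matching coefficients of each power of x gives A0 = -7/100, A1 = -1/5, so f_p = -7/100 - x/5.

f = -7/100 - x/5 + C1*cos(2*x)*exp(-4*x) + C2*exp(-4*x)*sin(2*x)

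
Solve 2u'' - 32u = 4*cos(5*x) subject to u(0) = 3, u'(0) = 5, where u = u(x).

Divide through by 2: u'' - 16u = 2*cos(5*x).
Characteristic equation r² - 16 = 0 factors as (r + 4)(r - 4) = 0, so r = -4, 4.
Hence u_h = C1*exp(-4*x) + C2*exp(4*x).
Try u_p = A*cos(5*x) + B*sin(5*x). Substituting and equating the coefficients of cos(5x) and sin(5x) gives A = -2/41, B = 0, so u_p = -2*cos(5*x)/41.
General solution: u = -2*cos(5*x)/41 + C1*exp(-4*x) + C2*exp(4*x).
Apply the initial conditions: u(0) = -2/41 + C1 + C2 = 3 and u'(0) = -4*C1 + 4*C2 = 5. Solving gives C1 = 295/328, C2 = 705/328.

u = -2*cos(5*x)/41 + 295*exp(-4*x)/328 + 705*exp(4*x)/328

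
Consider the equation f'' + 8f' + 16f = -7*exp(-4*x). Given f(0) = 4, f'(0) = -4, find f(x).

f = 4*exp(-4*x) + 12*x*exp(-4*x) - 7*x**2*exp(-4*x)/2

Characteristic equation r² + 8r + 16 = 0 has discriminant (8)² - 4·(16) = 0, so r = -4 is a repeated root.
Hence f_h = (C1 + C2*x)*exp(-4*x).
Since exp(-4*x) solves the homogeneous equation (r = -4 is a root of multiplicity 2), multiply the trial by x^2. Try f_p = A*x^2*exp(-4*x). Substituting into the equation and dividing by exp(-4*x) gives A = -7/2, so f_p = -7*x^2*exp(-4*x)/2.
General solution: f = C1*exp(-4*x) - 7*x^2*exp(-4*x)/2 + C2*x*exp(-4*x).
Apply the initial conditions: f(0) = C1 = 4 and f'(0) = C2 - 4*C1 = -4. Solving gives C1 = 4, C2 = 12.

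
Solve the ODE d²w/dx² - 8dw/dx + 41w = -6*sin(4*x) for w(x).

w = -192*cos(4*x)/1649 - 150*sin(4*x)/1649 + C1*cos(5*x)*exp(4*x) + C2*exp(4*x)*sin(5*x)

Characteristic equation r² - 8r + 41 = 0 has discriminant (-8)² - 4·(41) = -100 < 0, so r = 4 ± 5i.
Hence w_h = C1*cos(5*x)*exp(4*x) + C2*exp(4*x)*sin(5*x).
Try w_p = A*cos(4*x) + B*sin(4*x). Substituting and equating the coefficients of cos(4x) and sin(4x) gives A = -192/1649, B = -150/1649, so w_p = -192*cos(4*x)/1649 - 150*sin(4*x)/1649.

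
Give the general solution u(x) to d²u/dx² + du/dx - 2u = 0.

Characteristic equation r² + r - 2 = 0 factors as (r - 1)(r + 2) = 0, so r = 1, -2.
Hence u_h = C1*exp(x) + C2*exp(-2*x).

u = C1*exp(x) + C2*exp(-2*x)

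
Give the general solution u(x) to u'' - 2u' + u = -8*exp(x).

u = C1*exp(x) - 4*x**2*exp(x) + C2*x*exp(x)

Characteristic equation r² - 2r + 1 = 0 has discriminant (-2)² - 4·(1) = 0, so r = 1 is a repeated root.
Hence u_h = (C1 + C2*x)*exp(x).
Since exp(x) solves the homogeneous equation (r = 1 is a root of multiplicity 2), multiply the trial by x^2. Try u_p = A*x^2*exp(x). Substituting into the equation and dividing by exp(x) gives A = -4, so u_p = -4*x^2*exp(x).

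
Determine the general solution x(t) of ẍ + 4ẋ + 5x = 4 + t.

x = 16/25 + t/5 + C1*cos(t)*exp(-2*t) + C2*exp(-2*t)*sin(t)

Characteristic equation r² + 4r + 5 = 0 has discriminant (4)² - 4·(5) = -4 < 0, so r = -2 ± i.
Hence x_h = C1*cos(t)*exp(-2*t) + C2*exp(-2*t)*sin(t).
For the particular solution try x_p = A0 + A1*t. Substituting and matching coefficients of each power of t gives A0 = 16/25, A1 = 1/5, so x_p = 16/25 + t/5.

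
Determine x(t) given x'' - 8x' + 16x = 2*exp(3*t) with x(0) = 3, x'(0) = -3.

Characteristic equation r² - 8r + 16 = 0 has discriminant (-8)² - 4·(16) = 0, so r = 4 is a repeated root.
Hence x_h = (C1 + C2*t)*exp(4*t).
Try x_p = A*exp(3*t). Substituting into the equation and dividing by exp(3*t) gives A = 2, so x_p = 2*exp(3*t).
General solution: x = 2*exp(3*t) + C1*exp(4*t) + C2*t*exp(4*t).
Apply the initial conditions: x(0) = 2 + C1 = 3 and x'(0) = 6 + C2 + 4*C1 = -3. Solving gives C1 = 1, C2 = -13.

x = 2*exp(3*t) - 13*t*exp(4*t) + exp(4*t)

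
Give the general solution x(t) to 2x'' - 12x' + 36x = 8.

Divide through by 2: x'' - 6x' + 18x = 4.
Characteristic equation r² - 6r + 18 = 0 has discriminant (-6)² - 4·(18) = -36 < 0, so r = 3 ± 3i.
Hence x_h = C1*cos(3*t)*exp(3*t) + C2*exp(3*t)*sin(3*t).
For the particular solution try x_p = A0. Substituting and matching coefficients of each power of t gives A0 = 2/9, so x_p = 2/9.

x = 2/9 + C1*cos(3*t)*exp(3*t) + C2*exp(3*t)*sin(3*t)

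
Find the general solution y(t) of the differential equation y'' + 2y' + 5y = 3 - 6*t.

y = 27/25 - 6*t/5 + C1*cos(2*t)*exp(-t) + C2*exp(-t)*sin(2*t)

Characteristic equation r² + 2r + 5 = 0 has discriminant (2)² - 4·(5) = -16 < 0, so r = -1 ± 2i.
Hence y_h = C1*cos(2*t)*exp(-t) + C2*exp(-t)*sin(2*t).
For the particular solution try y_p = A0 + A1*t. Substituting and matching coefficients of each power of t gives A0 = 27/25, A1 = -6/5, so y_p = 27/25 - 6*t/5.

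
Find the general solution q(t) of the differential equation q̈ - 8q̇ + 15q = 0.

Characteristic equation r² - 8r + 15 = 0 factors as (r - 5)(r - 3) = 0, so r = 5, 3.
Hence q_h = C1*exp(5*t) + C2*exp(3*t).

q = C1*exp(5*t) + C2*exp(3*t)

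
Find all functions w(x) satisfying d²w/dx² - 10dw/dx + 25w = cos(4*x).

w = -40*sin(4*x)/1681 + 9*cos(4*x)/1681 + C1*exp(5*x) + C2*x*exp(5*x)

Characteristic equation r² - 10r + 25 = 0 has discriminant (-10)² - 4·(25) = 0, so r = 5 is a repeated root.
Hence w_h = (C1 + C2*x)*exp(5*x).
Try w_p = A*cos(4*x) + B*sin(4*x). Substituting and equating the coefficients of cos(4x) and sin(4x) gives A = 9/1681, B = -40/1681, so w_p = -40*sin(4*x)/1681 + 9*cos(4*x)/1681.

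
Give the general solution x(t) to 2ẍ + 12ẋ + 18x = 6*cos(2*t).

x = 15*cos(2*t)/169 + 36*sin(2*t)/169 + C1*exp(-3*t) + C2*t*exp(-3*t)

Divide through by 2: x'' + 6x' + 9x = 3*cos(2*t).
Characteristic equation r² + 6r + 9 = 0 has discriminant (6)² - 4·(9) = 0, so r = -3 is a repeated root.
Hence x_h = (C1 + C2*t)*exp(-3*t).
Try x_p = A*cos(2*t) + B*sin(2*t). Substituting and equating the coefficients of cos(2t) and sin(2t) gives A = 15/169, B = 36/169, so x_p = 15*cos(2*t)/169 + 36*sin(2*t)/169.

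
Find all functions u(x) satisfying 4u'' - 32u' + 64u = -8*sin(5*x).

u = -80*cos(5*x)/1681 + 18*sin(5*x)/1681 + C1*exp(4*x) + C2*x*exp(4*x)

Divide through by 4: u'' - 8u' + 16u = -2*sin(5*x).
Characteristic equation r² - 8r + 16 = 0 has discriminant (-8)² - 4·(16) = 0, so r = 4 is a repeated root.
Hence u_h = (C1 + C2*x)*exp(4*x).
Try u_p = A*cos(5*x) + B*sin(5*x). Substituting and equating the coefficients of cos(5x) and sin(5x) gives A = -80/1681, B = 18/1681, so u_p = -80*cos(5*x)/1681 + 18*sin(5*x)/1681.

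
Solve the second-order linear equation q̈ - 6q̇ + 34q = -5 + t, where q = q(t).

Characteristic equation r² - 6r + 34 = 0 has discriminant (-6)² - 4·(34) = -100 < 0, so r = 3 ± 5i.
Hence q_h = C1*cos(5*t)*exp(3*t) + C2*exp(3*t)*sin(5*t).
For the particular solution try q_p = A0 + A1*t. Substituting and matching coefficients of each power of t gives A0 = -41/289, A1 = 1/34, so q_p = -41/289 + t/34.

q = -41/289 + t/34 + C1*cos(5*t)*exp(3*t) + C2*exp(3*t)*sin(5*t)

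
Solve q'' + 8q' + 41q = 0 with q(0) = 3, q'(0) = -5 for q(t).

q = 3*cos(5*t)*exp(-4*t) + 7*exp(-4*t)*sin(5*t)/5

Characteristic equation r² + 8r + 41 = 0 has discriminant (8)² - 4·(41) = -100 < 0, so r = -4 ± 5i.
Hence q_h = C1*cos(5*t)*exp(-4*t) + C2*exp(-4*t)*sin(5*t).
Apply the initial conditions: q(0) = C1 = 3 and q'(0) = -4*C1 + 5*C2 = -5. Solving gives C1 = 3, C2 = 7/5.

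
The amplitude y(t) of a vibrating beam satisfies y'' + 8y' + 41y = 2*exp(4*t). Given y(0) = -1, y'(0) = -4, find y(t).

y = 2*exp(4*t)/89 - 728*exp(-4*t)*sin(5*t)/445 - 91*cos(5*t)*exp(-4*t)/89

Characteristic equation r² + 8r + 41 = 0 has discriminant (8)² - 4·(41) = -100 < 0, so r = -4 ± 5i.
Hence y_h = C1*cos(5*t)*exp(-4*t) + C2*exp(-4*t)*sin(5*t).
Try y_p = A*exp(4*t). Substituting into the equation and dividing by exp(4*t) gives A = 2/89, so y_p = 2*exp(4*t)/89.
General solution: y = 2*exp(4*t)/89 + C1*cos(5*t)*exp(-4*t) + C2*exp(-4*t)*sin(5*t).
Apply the initial conditions: y(0) = 2/89 + C1 = -1 and y'(0) = 8/89 - 4*C1 + 5*C2 = -4. Solving gives C1 = -91/89, C2 = -728/445.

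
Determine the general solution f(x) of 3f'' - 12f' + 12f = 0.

Divide through by 3: f'' - 4f' + 4f = 0.
Characteristic equation r² - 4r + 4 = 0 has discriminant (-4)² - 4·(4) = 0, so r = 2 is a repeated root.
Hence f_h = (C1 + C2*x)*exp(2*x).

f = C1*exp(2*x) + C2*x*exp(2*x)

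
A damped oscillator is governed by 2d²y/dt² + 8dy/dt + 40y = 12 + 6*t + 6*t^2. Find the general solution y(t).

y = 267/1000 + 3*t**2/20 + 9*t/100 + C1*cos(4*t)*exp(-2*t) + C2*exp(-2*t)*sin(4*t)

Divide through by 2: y'' + 4y' + 20y = 6 + 3*t + 3*t^2.
Characteristic equation r² + 4r + 20 = 0 has discriminant (4)² - 4·(20) = -64 < 0, so r = -2 ± 4i.
Hence y_h = C1*cos(4*t)*exp(-2*t) + C2*exp(-2*t)*sin(4*t).
For the particular solution try y_p = A0 + A1*t + A2*t^2. Substituting and matching coefficients of each power of t gives A0 = 267/1000, A1 = 9/100, A2 = 3/20, so y_p = 267/1000 + 3*t^2/20 + 9*t/100.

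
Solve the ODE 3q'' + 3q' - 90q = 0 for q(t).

q = C1*exp(5*t) + C2*exp(-6*t)

Divide through by 3: q'' + q' - 30q = 0.
Characteristic equation r² + r - 30 = 0 factors as (r - 5)(r + 6) = 0, so r = 5, -6.
Hence q_h = C1*exp(5*t) + C2*exp(-6*t).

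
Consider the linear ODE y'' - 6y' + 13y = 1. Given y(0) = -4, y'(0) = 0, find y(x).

y = 1/13 - 53*cos(2*x)*exp(3*x)/13 + 159*exp(3*x)*sin(2*x)/26

Characteristic equation r² - 6r + 13 = 0 has discriminant (-6)² - 4·(13) = -16 < 0, so r = 3 ± 2i.
Hence y_h = C1*cos(2*x)*exp(3*x) + C2*exp(3*x)*sin(2*x).
For the particular solution try y_p = A0. Substituting and matching coefficients of each power of x gives A0 = 1/13, so y_p = 1/13.
General solution: y = 1/13 + C1*cos(2*x)*exp(3*x) + C2*exp(3*x)*sin(2*x).
Apply the initial conditions: y(0) = 1/13 + C1 = -4 and y'(0) = 2*C2 + 3*C1 = 0. Solving gives C1 = -53/13, C2 = 159/26.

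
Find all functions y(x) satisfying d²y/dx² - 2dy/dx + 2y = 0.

y = C1*cos(x)*exp(x) + C2*exp(x)*sin(x)

Characteristic equation r² - 2r + 2 = 0 has discriminant (-2)² - 4·(2) = -4 < 0, so r = 1 ± i.
Hence y_h = C1*cos(x)*exp(x) + C2*exp(x)*sin(x).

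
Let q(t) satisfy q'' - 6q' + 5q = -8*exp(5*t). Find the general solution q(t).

Characteristic equation r² - 6r + 5 = 0 factors as (r - 5)(r - 1) = 0, so r = 5, 1.
Hence q_h = C1*exp(5*t) + C2*exp(t).
Since exp(5*t) solves the homogeneous equation (r = 5 is a root of multiplicity 1), multiply the trial by t. Try q_p = A*t*exp(5*t). Substituting into the equation and dividing by exp(5*t) gives A = -2, so q_p = -2*t*exp(5*t).

q = C1*exp(5*t) + C2*exp(t) - 2*t*exp(5*t)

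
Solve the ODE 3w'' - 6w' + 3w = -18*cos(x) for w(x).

w = 3*sin(x) + C1*exp(x) + C2*x*exp(x)

Divide through by 3: w'' - 2w' + w = -6*cos(x).
Characteristic equation r² - 2r + 1 = 0 has discriminant (-2)² - 4·(1) = 0, so r = 1 is a repeated root.
Hence w_h = (C1 + C2*x)*exp(x).
Try w_p = A*cos(x) + B*sin(x). Substituting and equating the coefficients of cos(x) and sin(x) gives A = 0, B = 3, so w_p = 3*sin(x).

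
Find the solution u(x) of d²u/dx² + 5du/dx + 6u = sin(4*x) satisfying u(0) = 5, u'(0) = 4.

u = -354*exp(-3*x)/25 - cos(4*x)/25 - sin(4*x)/50 + 96*exp(-2*x)/5

Characteristic equation r² + 5r + 6 = 0 factors as (r + 2)(r + 3) = 0, so r = -2, -3.
Hence u_h = C1*exp(-2*x) + C2*exp(-3*x).
Try u_p = A*cos(4*x) + B*sin(4*x). Substituting and equating the coefficients of cos(4x) and sin(4x) gives A = -1/25, B = -1/50, so u_p = -cos(4*x)/25 - sin(4*x)/50.
General solution: u = -cos(4*x)/25 - sin(4*x)/50 + C1*exp(-2*x) + C2*exp(-3*x).
Apply the initial conditions: u(0) = -1/25 + C1 + C2 = 5 and u'(0) = -2/25 - 3*C2 - 2*C1 = 4. Solving gives C1 = 96/5, C2 = -354/25.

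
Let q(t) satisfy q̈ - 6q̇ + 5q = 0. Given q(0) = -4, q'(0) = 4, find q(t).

q = -6*exp(t) + 2*exp(5*t)

Characteristic equation r² - 6r + 5 = 0 factors as (r - 1)(r - 5) = 0, so r = 1, 5.
Hence q_h = C1*exp(t) + C2*exp(5*t).
Apply the initial conditions: q(0) = C1 + C2 = -4 and q'(0) = C1 + 5*C2 = 4. Solving gives C1 = -6, C2 = 2.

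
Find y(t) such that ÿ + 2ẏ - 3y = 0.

Characteristic equation r² + 2r - 3 = 0 factors as (r + 3)(r - 1) = 0, so r = -3, 1.
Hence y_h = C1*exp(-3*t) + C2*exp(t).

y = C1*exp(-3*t) + C2*exp(t)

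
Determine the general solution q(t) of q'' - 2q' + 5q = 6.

q = 6/5 + C1*cos(2*t)*exp(t) + C2*exp(t)*sin(2*t)

Characteristic equation r² - 2r + 5 = 0 has discriminant (-2)² - 4·(5) = -16 < 0, so r = 1 ± 2i.
Hence q_h = C1*cos(2*t)*exp(t) + C2*exp(t)*sin(2*t).
For the particular solution try q_p = A0. Substituting and matching coefficients of each power of t gives A0 = 6/5, so q_p = 6/5.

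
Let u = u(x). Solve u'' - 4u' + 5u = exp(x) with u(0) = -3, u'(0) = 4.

u = exp(x)/2 - 7*cos(x)*exp(2*x)/2 + 21*exp(2*x)*sin(x)/2

Characteristic equation r² - 4r + 5 = 0 has discriminant (-4)² - 4·(5) = -4 < 0, so r = 2 ± i.
Hence u_h = C1*cos(x)*exp(2*x) + C2*exp(2*x)*sin(x).
Try u_p = A*exp(x). Substituting into the equation and dividing by exp(x) gives A = 1/2, so u_p = exp(x)/2.
General solution: u = exp(x)/2 + C1*cos(x)*exp(2*x) + C2*exp(2*x)*sin(x).
Apply the initial conditions: u(0) = 1/2 + C1 = -3 and u'(0) = 1/2 + C2 + 2*C1 = 4. Solving gives C1 = -7/2, C2 = 21/2.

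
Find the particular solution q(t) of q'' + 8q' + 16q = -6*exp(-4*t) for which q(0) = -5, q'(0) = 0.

q = -5*exp(-4*t) - 20*t*exp(-4*t) - 3*t**2*exp(-4*t)

Characteristic equation r² + 8r + 16 = 0 has discriminant (8)² - 4·(16) = 0, so r = -4 is a repeated root.
Hence q_h = (C1 + C2*t)*exp(-4*t).
Since exp(-4*t) solves the homogeneous equation (r = -4 is a root of multiplicity 2), multiply the trial by t^2. Try q_p = A*t^2*exp(-4*t). Substituting into the equation and dividing by exp(-4*t) gives A = -3, so q_p = -3*t^2*exp(-4*t).
General solution: q = C1*exp(-4*t) - 3*t^2*exp(-4*t) + C2*t*exp(-4*t).
Apply the initial conditions: q(0) = C1 = -5 and q'(0) = C2 - 4*C1 = 0. Solving gives C1 = -5, C2 = -20.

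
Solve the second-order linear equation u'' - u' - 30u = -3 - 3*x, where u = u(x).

u = 29/300 + x/10 + C1*exp(6*x) + C2*exp(-5*x)

Characteristic equation r² - r - 30 = 0 factors as (r - 6)(r + 5) = 0, so r = 6, -5.
Hence u_h = C1*exp(6*x) + C2*exp(-5*x).
For the particular solution try u_p = A0 + A1*x. Substituting and matching coefficients of each power of x gives A0 = 29/300, A1 = 1/10, so u_p = 29/300 + x/10.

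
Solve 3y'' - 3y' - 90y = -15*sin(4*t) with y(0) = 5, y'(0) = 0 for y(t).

Divide through by 3: y'' - y' - 30y = -5*sin(4*t).
Characteristic equation r² - r - 30 = 0 factors as (r - 6)(r + 5) = 0, so r = 6, -5.
Hence y_h = C1*exp(6*t) + C2*exp(-5*t).
Try y_p = A*cos(4*t) + B*sin(4*t). Substituting and equating the coefficients of cos(4t) and sin(4t) gives A = -5/533, B = 115/1066, so y_p = -5*cos(4*t)/533 + 115*sin(4*t)/1066.
General solution: y = -5*cos(4*t)/533 + 115*sin(4*t)/1066 + C1*exp(6*t) + C2*exp(-5*t).
Apply the initial conditions: y(0) = -5/533 + C1 + C2 = 5 and y'(0) = 230/533 - 5*C2 + 6*C1 = 0. Solving gives C1 = 320/143, C2 = 1250/451.

y = -5*cos(4*t)/533 + 115*sin(4*t)/1066 + 320*exp(6*t)/143 + 1250*exp(-5*t)/451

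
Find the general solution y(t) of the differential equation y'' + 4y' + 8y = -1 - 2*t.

y = -t/4 + C1*cos(2*t)*exp(-2*t) + C2*exp(-2*t)*sin(2*t)

Characteristic equation r² + 4r + 8 = 0 has discriminant (4)² - 4·(8) = -16 < 0, so r = -2 ± 2i.
Hence y_h = C1*cos(2*t)*exp(-2*t) + C2*exp(-2*t)*sin(2*t).
For the particular solution try y_p = A0 + A1*t. Substituting and matching coefficients of each power of t gives A0 = 0, A1 = -1/4, so y_p = -t/4.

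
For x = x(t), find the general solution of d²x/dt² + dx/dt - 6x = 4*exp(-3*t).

x = C1*exp(2*t) + C2*exp(-3*t) - 4*t*exp(-3*t)/5

Characteristic equation r² + r - 6 = 0 factors as (r - 2)(r + 3) = 0, so r = 2, -3.
Hence x_h = C1*exp(2*t) + C2*exp(-3*t).
Since exp(-3*t) solves the homogeneous equation (r = -3 is a root of multiplicity 1), multiply the trial by t. Try x_p = A*t*exp(-3*t). Substituting into the equation and dividing by exp(-3*t) gives A = -4/5, so x_p = -4*t*exp(-3*t)/5.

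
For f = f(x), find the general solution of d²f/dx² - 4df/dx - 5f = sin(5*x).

f = -3*sin(5*x)/130 + cos(5*x)/65 + C1*exp(5*x) + C2*exp(-x)

Characteristic equation r² - 4r - 5 = 0 factors as (r - 5)(r + 1) = 0, so r = 5, -1.
Hence f_h = C1*exp(5*x) + C2*exp(-x).
Try f_p = A*cos(5*x) + B*sin(5*x). Substituting and equating the coefficients of cos(5x) and sin(5x) gives A = 1/65, B = -3/130, so f_p = -3*sin(5*x)/130 + cos(5*x)/65.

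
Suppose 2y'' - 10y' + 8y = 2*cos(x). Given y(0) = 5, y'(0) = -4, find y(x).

y = -149*exp(4*x)/51 - 5*sin(x)/34 + 3*cos(x)/34 + 47*exp(x)/6

Divide through by 2: y'' - 5y' + 4y = cos(x).
Characteristic equation r² - 5r + 4 = 0 factors as (r - 1)(r - 4) = 0, so r = 1, 4.
Hence y_h = C1*exp(x) + C2*exp(4*x).
Try y_p = A*cos(x) + B*sin(x). Substituting and equating the coefficients of cos(x) and sin(x) gives A = 3/34, B = -5/34, so y_p = -5*sin(x)/34 + 3*cos(x)/34.
General solution: y = -5*sin(x)/34 + 3*cos(x)/34 + C1*exp(x) + C2*exp(4*x).
Apply the initial conditions: y(0) = 3/34 + C1 + C2 = 5 and y'(0) = -5/34 + C1 + 4*C2 = -4. Solving gives C1 = 47/6, C2 = -149/51.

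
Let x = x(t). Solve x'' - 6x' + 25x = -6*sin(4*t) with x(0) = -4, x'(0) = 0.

Characteristic equation r² - 6r + 25 = 0 has discriminant (-6)² - 4·(25) = -64 < 0, so r = 3 ± 4i.
Hence x_h = C1*cos(4*t)*exp(3*t) + C2*exp(3*t)*sin(4*t).
Try x_p = A*cos(4*t) + B*sin(4*t). Substituting and equating the coefficients of cos(4t) and sin(4t) gives A = -16/73, B = -6/73, so x_p = -16*cos(4*t)/73 - 6*sin(4*t)/73.
General solution: x = -16*cos(4*t)/73 - 6*sin(4*t)/73 + C1*cos(4*t)*exp(3*t) + C2*exp(3*t)*sin(4*t).
Apply the initial conditions: x(0) = -16/73 + C1 = -4 and x'(0) = -24/73 + 3*C1 + 4*C2 = 0. Solving gives C1 = -276/73, C2 = 213/73.

x = -16*cos(4*t)/73 - 6*sin(4*t)/73 - 276*cos(4*t)*exp(3*t)/73 + 213*exp(3*t)*sin(4*t)/73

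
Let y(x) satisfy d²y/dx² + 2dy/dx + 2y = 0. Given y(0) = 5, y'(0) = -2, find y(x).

Characteristic equation r² + 2r + 2 = 0 has discriminant (2)² - 4·(2) = -4 < 0, so r = -1 ± i.
Hence y_h = C1*cos(x)*exp(-x) + C2*exp(-x)*sin(x).
Apply the initial conditions: y(0) = C1 = 5 and y'(0) = C2 - C1 = -2. Solving gives C1 = 5, C2 = 3.

y = 3*exp(-x)*sin(x) + 5*cos(x)*exp(-x)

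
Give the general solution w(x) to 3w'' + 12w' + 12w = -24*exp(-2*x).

Divide through by 3: w'' + 4w' + 4w = -8*exp(-2*x).
Characteristic equation r² + 4r + 4 = 0 has discriminant (4)² - 4·(4) = 0, so r = -2 is a repeated root.
Hence w_h = (C1 + C2*x)*exp(-2*x).
Since exp(-2*x) solves the homogeneous equation (r = -2 is a root of multiplicity 2), multiply the trial by x^2. Try w_p = A*x^2*exp(-2*x). Substituting into the equation and dividing by exp(-2*x) gives A = -4, so w_p = -4*x^2*exp(-2*x).

w = C1*exp(-2*x) - 4*x**2*exp(-2*x) + C2*x*exp(-2*x)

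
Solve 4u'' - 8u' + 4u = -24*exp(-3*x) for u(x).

u = -3*exp(-3*x)/8 + C1*exp(x) + C2*x*exp(x)

Divide through by 4: u'' - 2u' + u = -6*exp(-3*x).
Characteristic equation r² - 2r + 1 = 0 has discriminant (-2)² - 4·(1) = 0, so r = 1 is a repeated root.
Hence u_h = (C1 + C2*x)*exp(x).
Try u_p = A*exp(-3*x). Substituting into the equation and dividing by exp(-3*x) gives A = -3/8, so u_p = -3*exp(-3*x)/8.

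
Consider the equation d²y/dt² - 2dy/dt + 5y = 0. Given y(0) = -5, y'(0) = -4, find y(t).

y = exp(t)*sin(2*t)/2 - 5*cos(2*t)*exp(t)

Characteristic equation r² - 2r + 5 = 0 has discriminant (-2)² - 4·(5) = -16 < 0, so r = 1 ± 2i.
Hence y_h = C1*cos(2*t)*exp(t) + C2*exp(t)*sin(2*t).
Apply the initial conditions: y(0) = C1 = -5 and y'(0) = C1 + 2*C2 = -4. Solving gives C1 = -5, C2 = 1/2.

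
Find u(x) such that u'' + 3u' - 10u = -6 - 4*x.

u = 18/25 + 2*x/5 + C1*exp(2*x) + C2*exp(-5*x)

Characteristic equation r² + 3r - 10 = 0 factors as (r - 2)(r + 5) = 0, so r = 2, -5.
Hence u_h = C1*exp(2*x) + C2*exp(-5*x).
For the particular solution try u_p = A0 + A1*x. Substituting and matching coefficients of each power of x gives A0 = 18/25, A1 = 2/5, so u_p = 18/25 + 2*x/5.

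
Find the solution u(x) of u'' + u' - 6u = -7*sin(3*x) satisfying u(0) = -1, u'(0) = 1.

Characteristic equation r² + r - 6 = 0 factors as (r - 2)(r + 3) = 0, so r = 2, -3.
Hence u_h = C1*exp(2*x) + C2*exp(-3*x).
Try u_p = A*cos(3*x) + B*sin(3*x). Substituting and equating the coefficients of cos(3x) and sin(3x) gives A = 7/78, B = 35/78, so u_p = 7*cos(3*x)/78 + 35*sin(3*x)/78.
General solution: u = 7*cos(3*x)/78 + 35*sin(3*x)/78 + C1*exp(2*x) + C2*exp(-3*x).
Apply the initial conditions: u(0) = 7/78 + C1 + C2 = -1 and u'(0) = 35/26 - 3*C2 + 2*C1 = 1. Solving gives C1 = -47/65, C2 = -11/30.

u = -47*exp(2*x)/65 - 11*exp(-3*x)/30 + 7*cos(3*x)/78 + 35*sin(3*x)/78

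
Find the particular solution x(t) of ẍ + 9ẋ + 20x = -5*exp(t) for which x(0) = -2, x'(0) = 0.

Characteristic equation r² + 9r + 20 = 0 factors as (r + 5)(r + 4) = 0, so r = -5, -4.
Hence x_h = C1*exp(-5*t) + C2*exp(-4*t).
Try x_p = A*exp(t). Substituting into the equation and dividing by exp(t) gives A = -1/6, so x_p = -exp(t)/6.
General solution: x = -exp(t)/6 + C1*exp(-5*t) + C2*exp(-4*t).
Apply the initial conditions: x(0) = -1/6 + C1 + C2 = -2 and x'(0) = -1/6 - 5*C1 - 4*C2 = 0. Solving gives C1 = 43/6, C2 = -9.

x = -9*exp(-4*t) - exp(t)/6 + 43*exp(-5*t)/6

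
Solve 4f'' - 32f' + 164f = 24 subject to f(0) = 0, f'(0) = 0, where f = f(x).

Divide through by 4: f'' - 8f' + 41f = 6.
Characteristic equation r² - 8r + 41 = 0 has discriminant (-8)² - 4·(41) = -100 < 0, so r = 4 ± 5i.
Hence f_h = C1*cos(5*x)*exp(4*x) + C2*exp(4*x)*sin(5*x).
For the particular solution try f_p = A0. Substituting and matching coefficients of each power of x gives A0 = 6/41, so f_p = 6/41.
General solution: f = 6/41 + C1*cos(5*x)*exp(4*x) + C2*exp(4*x)*sin(5*x).
Apply the initial conditions: f(0) = 6/41 + C1 = 0 and f'(0) = 4*C1 + 5*C2 = 0. Solving gives C1 = -6/41, C2 = 24/205.

f = 6/41 - 6*cos(5*x)*exp(4*x)/41 + 24*exp(4*x)*sin(5*x)/205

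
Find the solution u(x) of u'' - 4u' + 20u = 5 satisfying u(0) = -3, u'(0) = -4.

Characteristic equation r² - 4r + 20 = 0 has discriminant (-4)² - 4·(20) = -64 < 0, so r = 2 ± 4i.
Hence u_h = C1*cos(4*x)*exp(2*x) + C2*exp(2*x)*sin(4*x).
For the particular solution try u_p = A0. Substituting and matching coefficients of each power of x gives A0 = 1/4, so u_p = 1/4.
General solution: u = 1/4 + C1*cos(4*x)*exp(2*x) + C2*exp(2*x)*sin(4*x).
Apply the initial conditions: u(0) = 1/4 + C1 = -3 and u'(0) = 2*C1 + 4*C2 = -4. Solving gives C1 = -13/4, C2 = 5/8.

u = 1/4 - 13*cos(4*x)*exp(2*x)/4 + 5*exp(2*x)*sin(4*x)/8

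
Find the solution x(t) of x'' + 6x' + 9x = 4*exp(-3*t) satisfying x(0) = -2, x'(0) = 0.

x = -2*exp(-3*t) - 6*t*exp(-3*t) + 2*t**2*exp(-3*t)

Characteristic equation r² + 6r + 9 = 0 has discriminant (6)² - 4·(9) = 0, so r = -3 is a repeated root.
Hence x_h = (C1 + C2*t)*exp(-3*t).
Since exp(-3*t) solves the homogeneous equation (r = -3 is a root of multiplicity 2), multiply the trial by t^2. Try x_p = A*t^2*exp(-3*t). Substituting into the equation and dividing by exp(-3*t) gives A = 2, so x_p = 2*t^2*exp(-3*t).
General solution: x = C1*exp(-3*t) + 2*t^2*exp(-3*t) + C2*t*exp(-3*t).
Apply the initial conditions: x(0) = C1 = -2 and x'(0) = C2 - 3*C1 = 0. Solving gives C1 = -2, C2 = -6.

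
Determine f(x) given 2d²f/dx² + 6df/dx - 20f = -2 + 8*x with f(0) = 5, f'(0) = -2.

f = -1/50 - 2*x/5 + 47*exp(2*x)/14 + 291*exp(-5*x)/175

Divide through by 2: f'' + 3f' - 10f = -1 + 4*x.
Characteristic equation r² + 3r - 10 = 0 factors as (r - 2)(r + 5) = 0, so r = 2, -5.
Hence f_h = C1*exp(2*x) + C2*exp(-5*x).
For the particular solution try f_p = A0 + A1*x. Substituting and matching coefficients of each power of x gives A0 = -1/50, A1 = -2/5, so f_p = -1/50 - 2*x/5.
General solution: f = -1/50 - 2*x/5 + C1*exp(2*x) + C2*exp(-5*x).
Apply the initial conditions: f(0) = -1/50 + C1 + C2 = 5 and f'(0) = -2/5 - 5*C2 + 2*C1 = -2. Solving gives C1 = 47/14, C2 = 291/175.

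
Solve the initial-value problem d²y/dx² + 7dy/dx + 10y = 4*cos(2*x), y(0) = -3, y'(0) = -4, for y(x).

y = -20*exp(-2*x)/3 + 3*cos(2*x)/29 + 7*sin(2*x)/29 + 310*exp(-5*x)/87

Characteristic equation r² + 7r + 10 = 0 factors as (r + 2)(r + 5) = 0, so r = -2, -5.
Hence y_h = C1*exp(-2*x) + C2*exp(-5*x).
Try y_p = A*cos(2*x) + B*sin(2*x). Substituting and equating the coefficients of cos(2x) and sin(2x) gives A = 3/29, B = 7/29, so y_p = 3*cos(2*x)/29 + 7*sin(2*x)/29.
General solution: y = 3*cos(2*x)/29 + 7*sin(2*x)/29 + C1*exp(-2*x) + C2*exp(-5*x).
Apply the initial conditions: y(0) = 3/29 + C1 + C2 = -3 and y'(0) = 14/29 - 5*C2 - 2*C1 = -4. Solving gives C1 = -20/3, C2 = 310/87.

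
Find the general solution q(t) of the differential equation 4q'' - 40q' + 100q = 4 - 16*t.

q = -3/125 - 4*t/25 + C1*exp(5*t) + C2*t*exp(5*t)

Divide through by 4: q'' - 10q' + 25q = 1 - 4*t.
Characteristic equation r² - 10r + 25 = 0 has discriminant (-10)² - 4·(25) = 0, so r = 5 is a repeated root.
Hence q_h = (C1 + C2*t)*exp(5*t).
For the particular solution try q_p = A0 + A1*t. Substituting and matching coefficients of each power of t gives A0 = -3/125, A1 = -4/25, so q_p = -3/125 - 4*t/25.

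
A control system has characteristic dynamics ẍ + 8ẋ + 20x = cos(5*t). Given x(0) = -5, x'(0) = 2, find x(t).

x = -cos(5*t)/325 + 8*sin(5*t)/325 - 2943*exp(-4*t)*sin(2*t)/325 - 1624*cos(2*t)*exp(-4*t)/325

Characteristic equation r² + 8r + 20 = 0 has discriminant (8)² - 4·(20) = -16 < 0, so r = -4 ± 2i.
Hence x_h = C1*cos(2*t)*exp(-4*t) + C2*exp(-4*t)*sin(2*t).
Try x_p = A*cos(5*t) + B*sin(5*t). Substituting and equating the coefficients of cos(5t) and sin(5t) gives A = -1/325, B = 8/325, so x_p = -cos(5*t)/325 + 8*sin(5*t)/325.
General solution: x = -cos(5*t)/325 + 8*sin(5*t)/325 + C1*cos(2*t)*exp(-4*t) + C2*exp(-4*t)*sin(2*t).
Apply the initial conditions: x(0) = -1/325 + C1 = -5 and x'(0) = 8/65 - 4*C1 + 2*C2 = 2. Solving gives C1 = -1624/325, C2 = -2943/325.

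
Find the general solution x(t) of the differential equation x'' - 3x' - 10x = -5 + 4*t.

Characteristic equation r² - 3r - 10 = 0 factors as (r + 2)(r - 5) = 0, so r = -2, 5.
Hence x_h = C1*exp(-2*t) + C2*exp(5*t).
For the particular solution try x_p = A0 + A1*t. Substituting and matching coefficients of each power of t gives A0 = 31/50, A1 = -2/5, so x_p = 31/50 - 2*t/5.

x = 31/50 - 2*t/5 + C1*exp(-2*t) + C2*exp(5*t)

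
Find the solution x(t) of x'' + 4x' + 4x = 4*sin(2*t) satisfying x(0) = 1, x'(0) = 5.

Characteristic equation r² + 4r + 4 = 0 has discriminant (4)² - 4·(4) = 0, so r = -2 is a repeated root.
Hence x_h = (C1 + C2*t)*exp(-2*t).
Try x_p = A*cos(2*t) + B*sin(2*t). Substituting and equating the coefficients of cos(2t) and sin(2t) gives A = -1/2, B = 0, so x_p = -cos(2*t)/2.
General solution: x = -cos(2*t)/2 + C1*exp(-2*t) + C2*t*exp(-2*t).
Apply the initial conditions: x(0) = -1/2 + C1 = 1 and x'(0) = C2 - 2*C1 = 5. Solving gives C1 = 3/2, C2 = 8.

x = -cos(2*t)/2 + 3*exp(-2*t)/2 + 8*t*exp(-2*t)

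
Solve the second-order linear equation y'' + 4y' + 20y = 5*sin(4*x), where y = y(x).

Characteristic equation r² + 4r + 20 = 0 has discriminant (4)² - 4·(20) = -64 < 0, so r = -2 ± 4i.
Hence y_h = C1*cos(4*x)*exp(-2*x) + C2*exp(-2*x)*sin(4*x).
Try y_p = A*cos(4*x) + B*sin(4*x). Substituting and equating the coefficients of cos(4x) and sin(4x) gives A = -5/17, B = 5/68, so y_p = -5*cos(4*x)/17 + 5*sin(4*x)/68.

y = -5*cos(4*x)/17 + 5*sin(4*x)/68 + C1*cos(4*x)*exp(-2*x) + C2*exp(-2*x)*sin(4*x)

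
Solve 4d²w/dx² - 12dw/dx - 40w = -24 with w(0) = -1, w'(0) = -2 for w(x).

Divide through by 4: w'' - 3w' - 10w = -6.
Characteristic equation r² - 3r - 10 = 0 factors as (r + 2)(r - 5) = 0, so r = -2, 5.
Hence w_h = C1*exp(-2*x) + C2*exp(5*x).
For the particular solution try w_p = A0. Substituting and matching coefficients of each power of x gives A0 = 3/5, so w_p = 3/5.
General solution: w = 3/5 + C1*exp(-2*x) + C2*exp(5*x).
Apply the initial conditions: w(0) = 3/5 + C1 + C2 = -1 and w'(0) = -2*C1 + 5*C2 = -2. Solving gives C1 = -6/7, C2 = -26/35.

w = 3/5 - 26*exp(5*x)/35 - 6*exp(-2*x)/7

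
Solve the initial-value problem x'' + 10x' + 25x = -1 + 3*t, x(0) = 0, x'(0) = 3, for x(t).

Characteristic equation r² + 10r + 25 = 0 has discriminant (10)² - 4·(25) = 0, so r = -5 is a repeated root.
Hence x_h = (C1 + C2*t)*exp(-5*t).
For the particular solution try x_p = A0 + A1*t. Substituting and matching coefficients of each power of t gives A0 = -11/125, A1 = 3/25, so x_p = -11/125 + 3*t/25.
General solution: x = -11/125 + 3*t/25 + C1*exp(-5*t) + C2*t*exp(-5*t).
Apply the initial conditions: x(0) = -11/125 + C1 = 0 and x'(0) = 3/25 + C2 - 5*C1 = 3. Solving gives C1 = 11/125, C2 = 83/25.

x = -11/125 + 3*t/25 + 11*exp(-5*t)/125 + 83*t*exp(-5*t)/25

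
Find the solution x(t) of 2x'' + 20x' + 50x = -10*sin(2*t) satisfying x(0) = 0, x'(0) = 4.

Divide through by 2: x'' + 10x' + 25x = -5*sin(2*t).
Characteristic equation r² + 10r + 25 = 0 has discriminant (10)² - 4·(25) = 0, so r = -5 is a repeated root.
Hence x_h = (C1 + C2*t)*exp(-5*t).
Try x_p = A*cos(2*t) + B*sin(2*t). Substituting and equating the coefficients of cos(2t) and sin(2t) gives A = 100/841, B = -105/841, so x_p = -105*sin(2*t)/841 + 100*cos(2*t)/841.
General solution: x = -105*sin(2*t)/841 + 100*cos(2*t)/841 + C1*exp(-5*t) + C2*t*exp(-5*t).
Apply the initial conditions: x(0) = 100/841 + C1 = 0 and x'(0) = -210/841 + C2 - 5*C1 = 4. Solving gives C1 = -100/841, C2 = 106/29.

x = -105*sin(2*t)/841 - 100*exp(-5*t)/841 + 100*cos(2*t)/841 + 106*t*exp(-5*t)/29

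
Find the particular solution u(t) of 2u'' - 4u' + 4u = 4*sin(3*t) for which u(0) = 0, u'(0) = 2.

u = -14*sin(3*t)/85 + 12*cos(3*t)/85 - 12*cos(t)*exp(t)/85 + 224*exp(t)*sin(t)/85

Divide through by 2: u'' - 2u' + 2u = 2*sin(3*t).
Characteristic equation r² - 2r + 2 = 0 has discriminant (-2)² - 4·(2) = -4 < 0, so r = 1 ± i.
Hence u_h = C1*cos(t)*exp(t) + C2*exp(t)*sin(t).
Try u_p = A*cos(3*t) + B*sin(3*t). Substituting and equating the coefficients of cos(3t) and sin(3t) gives A = 12/85, B = -14/85, so u_p = -14*sin(3*t)/85 + 12*cos(3*t)/85.
General solution: u = -14*sin(3*t)/85 + 12*cos(3*t)/85 + C1*cos(t)*exp(t) + C2*exp(t)*sin(t).
Apply the initial conditions: u(0) = 12/85 + C1 = 0 and u'(0) = -42/85 + C1 + C2 = 2. Solving gives C1 = -12/85, C2 = 224/85.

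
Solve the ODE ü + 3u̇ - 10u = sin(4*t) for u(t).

Characteristic equation r² + 3r - 10 = 0 factors as (r + 5)(r - 2) = 0, so r = -5, 2.
Hence u_h = C1*exp(-5*t) + C2*exp(2*t).
Try u_p = A*cos(4*t) + B*sin(4*t). Substituting and equating the coefficients of cos(4t) and sin(4t) gives A = -3/205, B = -13/410, so u_p = -13*sin(4*t)/410 - 3*cos(4*t)/205.

u = -13*sin(4*t)/410 - 3*cos(4*t)/205 + C1*exp(-5*t) + C2*exp(2*t)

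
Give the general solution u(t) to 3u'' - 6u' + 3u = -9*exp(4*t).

Divide through by 3: u'' - 2u' + u = -3*exp(4*t).
Characteristic equation r² - 2r + 1 = 0 has discriminant (-2)² - 4·(1) = 0, so r = 1 is a repeated root.
Hence u_h = (C1 + C2*t)*exp(t).
Try u_p = A*exp(4*t). Substituting into the equation and dividing by exp(4*t) gives A = -1/3, so u_p = -exp(4*t)/3.

u = -exp(4*t)/3 + C1*exp(t) + C2*t*exp(t)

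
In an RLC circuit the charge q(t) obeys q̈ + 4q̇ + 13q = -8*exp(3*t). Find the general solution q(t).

Characteristic equation r² + 4r + 13 = 0 has discriminant (4)² - 4·(13) = -36 < 0, so r = -2 ± 3i.
Hence q_h = C1*cos(3*t)*exp(-2*t) + C2*exp(-2*t)*sin(3*t).
Try q_p = A*exp(3*t). Substituting into the equation and dividing by exp(3*t) gives A = -4/17, so q_p = -4*exp(3*t)/17.

q = -4*exp(3*t)/17 + C1*cos(3*t)*exp(-2*t) + C2*exp(-2*t)*sin(3*t)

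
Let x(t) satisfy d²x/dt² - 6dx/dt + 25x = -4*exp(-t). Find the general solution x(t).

Characteristic equation r² - 6r + 25 = 0 has discriminant (-6)² - 4·(25) = -64 < 0, so r = 3 ± 4i.
Hence x_h = C1*cos(4*t)*exp(3*t) + C2*exp(3*t)*sin(4*t).
Try x_p = A*exp(-t). Substituting into the equation and dividing by exp(-t) gives A = -1/8, so x_p = -exp(-t)/8.

x = -exp(-t)/8 + C1*cos(4*t)*exp(3*t) + C2*exp(3*t)*sin(4*t)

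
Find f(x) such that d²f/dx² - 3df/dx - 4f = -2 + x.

f = 11/16 - x/4 + C1*exp(4*x) + C2*exp(-x)

Characteristic equation r² - 3r - 4 = 0 factors as (r - 4)(r + 1) = 0, so r = 4, -1.
Hence f_h = C1*exp(4*x) + C2*exp(-x).
For the particular solution try f_p = A0 + A1*x. Substituting and matching coefficients of each power of x gives A0 = 11/16, A1 = -1/4, so f_p = 11/16 - x/4.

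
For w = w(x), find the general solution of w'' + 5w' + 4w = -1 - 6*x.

w = 13/8 - 3*x/2 + C1*exp(-4*x) + C2*exp(-x)

Characteristic equation r² + 5r + 4 = 0 factors as (r + 4)(r + 1) = 0, so r = -4, -1.
Hence w_h = C1*exp(-4*x) + C2*exp(-x).
For the particular solution try w_p = A0 + A1*x. Substituting and matching coefficients of each power of x gives A0 = 13/8, A1 = -3/2, so w_p = 13/8 - 3*x/2.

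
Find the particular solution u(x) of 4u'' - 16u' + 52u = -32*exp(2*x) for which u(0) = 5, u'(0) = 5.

Divide through by 4: u'' - 4u' + 13u = -8*exp(2*x).
Characteristic equation r² - 4r + 13 = 0 has discriminant (-4)² - 4·(13) = -36 < 0, so r = 2 ± 3i.
Hence u_h = C1*cos(3*x)*exp(2*x) + C2*exp(2*x)*sin(3*x).
Try u_p = A*exp(2*x). Substituting into the equation and dividing by exp(2*x) gives A = -8/9, so u_p = -8*exp(2*x)/9.
General solution: u = -8*exp(2*x)/9 + C1*cos(3*x)*exp(2*x) + C2*exp(2*x)*sin(3*x).
Apply the initial conditions: u(0) = -8/9 + C1 = 5 and u'(0) = -16/9 + 2*C1 + 3*C2 = 5. Solving gives C1 = 53/9, C2 = -5/3.

u = -8*exp(2*x)/9 - 5*exp(2*x)*sin(3*x)/3 + 53*cos(3*x)*exp(2*x)/9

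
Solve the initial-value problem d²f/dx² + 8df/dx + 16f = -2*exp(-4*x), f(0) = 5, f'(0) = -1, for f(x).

f = 5*exp(-4*x) - x**2*exp(-4*x) + 19*x*exp(-4*x)

Characteristic equation r² + 8r + 16 = 0 has discriminant (8)² - 4·(16) = 0, so r = -4 is a repeated root.
Hence f_h = (C1 + C2*x)*exp(-4*x).
Since exp(-4*x) solves the homogeneous equation (r = -4 is a root of multiplicity 2), multiply the trial by x^2. Try f_p = A*x^2*exp(-4*x). Substituting into the equation and dividing by exp(-4*x) gives A = -1, so f_p = -x^2*exp(-4*x).
General solution: f = C1*exp(-4*x) - x^2*exp(-4*x) + C2*x*exp(-4*x).
Apply the initial conditions: f(0) = C1 = 5 and f'(0) = C2 - 4*C1 = -1. Solving gives C1 = 5, C2 = 19.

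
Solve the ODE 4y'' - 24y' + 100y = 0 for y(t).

Divide through by 4: y'' - 6y' + 25y = 0.
Characteristic equation r² - 6r + 25 = 0 has discriminant (-6)² - 4·(25) = -64 < 0, so r = 3 ± 4i.
Hence y_h = C1*cos(4*t)*exp(3*t) + C2*exp(3*t)*sin(4*t).

y = C1*cos(4*t)*exp(3*t) + C2*exp(3*t)*sin(4*t)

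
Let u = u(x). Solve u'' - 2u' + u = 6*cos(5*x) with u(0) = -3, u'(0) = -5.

Characteristic equation r² - 2r + 1 = 0 has discriminant (-2)² - 4·(1) = 0, so r = 1 is a repeated root.
Hence u_h = (C1 + C2*x)*exp(x).
Try u_p = A*cos(5*x) + B*sin(5*x). Substituting and equating the coefficients of cos(5x) and sin(5x) gives A = -36/169, B = -15/169, so u_p = -36*cos(5*x)/169 - 15*sin(5*x)/169.
General solution: u = -36*cos(5*x)/169 - 15*sin(5*x)/169 + C1*exp(x) + C2*x*exp(x).
Apply the initial conditions: u(0) = -36/169 + C1 = -3 and u'(0) = -75/169 + C1 + C2 = -5. Solving gives C1 = -471/169, C2 = -23/13.

u = -471*exp(x)/169 - 36*cos(5*x)/169 - 15*sin(5*x)/169 - 23*x*exp(x)/13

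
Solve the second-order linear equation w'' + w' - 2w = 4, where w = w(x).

w = -2 + C1*exp(-2*x) + C2*exp(x)

Characteristic equation r² + r - 2 = 0 factors as (r + 2)(r - 1) = 0, so r = -2, 1.
Hence w_h = C1*exp(-2*x) + C2*exp(x).
For the particular solution try w_p = A0. Substituting and matching coefficients of each power of x gives A0 = -2, so w_p = -2.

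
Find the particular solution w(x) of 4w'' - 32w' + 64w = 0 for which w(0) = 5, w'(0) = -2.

Divide through by 4: w'' - 8w' + 16w = 0.
Characteristic equation r² - 8r + 16 = 0 has discriminant (-8)² - 4·(16) = 0, so r = 4 is a repeated root.
Hence w_h = (C1 + C2*x)*exp(4*x).
Apply the initial conditions: w(0) = C1 = 5 and w'(0) = C2 + 4*C1 = -2. Solving gives C1 = 5, C2 = -22.

w = 5*exp(4*x) - 22*x*exp(4*x)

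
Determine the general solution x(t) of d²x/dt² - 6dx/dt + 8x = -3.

Characteristic equation r² - 6r + 8 = 0 factors as (r - 2)(r - 4) = 0, so r = 2, 4.
Hence x_h = C1*exp(2*t) + C2*exp(4*t).
For the particular solution try x_p = A0. Substituting and matching coefficients of each power of t gives A0 = -3/8, so x_p = -3/8.

x = -3/8 + C1*exp(2*t) + C2*exp(4*t)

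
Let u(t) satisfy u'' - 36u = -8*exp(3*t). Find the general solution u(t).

u = 8*exp(3*t)/27 + C1*exp(6*t) + C2*exp(-6*t)

Characteristic equation r² - 36 = 0 factors as (r - 6)(r + 6) = 0, so r = 6, -6.
Hence u_h = C1*exp(6*t) + C2*exp(-6*t).
Try u_p = A*exp(3*t). Substituting into the equation and dividing by exp(3*t) gives A = 8/27, so u_p = 8*exp(3*t)/27.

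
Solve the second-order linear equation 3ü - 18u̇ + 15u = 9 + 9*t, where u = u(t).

Divide through by 3: u'' - 6u' + 5u = 3 + 3*t.
Characteristic equation r² - 6r + 5 = 0 factors as (r - 1)(r - 5) = 0, so r = 1, 5.
Hence u_h = C1*exp(t) + C2*exp(5*t).
For the particular solution try u_p = A0 + A1*t. Substituting and matching coefficients of each power of t gives A0 = 33/25, A1 = 3/5, so u_p = 33/25 + 3*t/5.

u = 33/25 + 3*t/5 + C1*exp(t) + C2*exp(5*t)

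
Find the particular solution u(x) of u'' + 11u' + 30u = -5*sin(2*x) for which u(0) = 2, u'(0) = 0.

u = -39*exp(-6*x)/4 - 13*sin(2*x)/116 + 11*cos(2*x)/116 + 338*exp(-5*x)/29

Characteristic equation r² + 11r + 30 = 0 factors as (r + 5)(r + 6) = 0, so r = -5, -6.
Hence u_h = C1*exp(-5*x) + C2*exp(-6*x).
Try u_p = A*cos(2*x) + B*sin(2*x). Substituting and equating the coefficients of cos(2x) and sin(2x) gives A = 11/116, B = -13/116, so u_p = -13*sin(2*x)/116 + 11*cos(2*x)/116.
General solution: u = -13*sin(2*x)/116 + 11*cos(2*x)/116 + C1*exp(-5*x) + C2*exp(-6*x).
Apply the initial conditions: u(0) = 11/116 + C1 + C2 = 2 and u'(0) = -13/58 - 6*C2 - 5*C1 = 0. Solving gives C1 = 338/29, C2 = -39/4.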